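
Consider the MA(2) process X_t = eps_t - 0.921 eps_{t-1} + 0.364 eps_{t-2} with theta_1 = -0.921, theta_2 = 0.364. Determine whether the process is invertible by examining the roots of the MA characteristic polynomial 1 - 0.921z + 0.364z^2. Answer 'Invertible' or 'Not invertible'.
\text{Invertible}

The MA(q) characteristic polynomial is P(z) = 1 - 0.921z + 0.364z^2.
Invertibility requires all roots to lie outside the unit circle, i.e. |z| > 1 for every root.
Set 1 + (-0.921) z + (0.364) z^2 = 0, i.e. a z^2 + b z + c = 0 with a = 0.364, b = -0.921, c = 1.
Discriminant D = b^2 - 4ac = (-0.921)^2 - 4*(0.364)*1 = 0.848241 - (1.456) = -0.607759.
D < 0, so the roots are the complex-conjugate pair z = (-b +/- i sqrt(-D)) / (2a) = 1.2651 +/- 1.0709i.
For a conjugate pair |z|^2 = z * conj(z) = (product of roots) = c/a = 1/(0.364) = 2.747253, so |z| = sqrt(2.747253) = 1.6575 for both roots.
Moduli of all roots: 1.6575, 1.6575.
All moduli strictly greater than 1? Yes.
Verdict: Invertible.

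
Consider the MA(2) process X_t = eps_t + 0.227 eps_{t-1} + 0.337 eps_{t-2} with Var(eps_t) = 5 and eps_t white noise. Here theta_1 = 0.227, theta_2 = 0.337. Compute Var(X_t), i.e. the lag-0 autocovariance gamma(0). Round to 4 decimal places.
\gamma(0) = 5.8255

For an MA(q) process X_t = eps_t + sum_i theta_i eps_{t-i} with
Var(eps_t) = sigma^2, the variance is
  gamma(0) = sigma^2 * (1 + sum_i theta_i^2).
  sum_i theta_i^2 = (0.227)^2 + (0.337)^2 = 0.051529 + 0.113569 = 0.165098.
  gamma(0) = 5 * (1 + 0.165098) = 5 * 1.165098 = 5.82549, which rounds to 5.8255.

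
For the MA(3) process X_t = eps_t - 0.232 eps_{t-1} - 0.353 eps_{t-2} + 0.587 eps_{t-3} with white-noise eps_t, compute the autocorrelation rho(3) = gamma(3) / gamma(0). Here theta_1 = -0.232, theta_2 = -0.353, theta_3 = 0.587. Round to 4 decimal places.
\rho(3) = 0.3854

For an MA(q) process with theta_0 = 1, the autocovariance is
  gamma(k) = sigma^2 * sum_{i=0..q-k} theta_i * theta_{i+k},
and rho(k) = gamma(k) / gamma(0). Sigma^2 cancels.
  numerator   = (1)*(0.587) = 0.587.
  denominator = (1)^2 + (-0.232)^2 + (-0.353)^2 + (0.587)^2 = 1.523002.
  rho(3) = 0.587 / 1.523002 = 0.3854.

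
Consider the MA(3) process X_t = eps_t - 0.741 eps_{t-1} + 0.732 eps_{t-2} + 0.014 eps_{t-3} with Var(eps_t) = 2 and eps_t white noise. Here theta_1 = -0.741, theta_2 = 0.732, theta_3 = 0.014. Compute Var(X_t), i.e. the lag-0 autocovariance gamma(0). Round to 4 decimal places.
\gamma(0) = 4.1702

For an MA(q) process X_t = eps_t + sum_i theta_i eps_{t-i} with
Var(eps_t) = sigma^2, the variance is
  gamma(0) = sigma^2 * (1 + sum_i theta_i^2).
  sum_i theta_i^2 = (-0.741)^2 + (0.732)^2 + (0.014)^2 = 0.549081 + 0.535824 + 0.000196 = 1.085101.
  gamma(0) = 2 * (1 + 1.085101) = 2 * 2.085101 = 4.170202, which rounds to 4.1702.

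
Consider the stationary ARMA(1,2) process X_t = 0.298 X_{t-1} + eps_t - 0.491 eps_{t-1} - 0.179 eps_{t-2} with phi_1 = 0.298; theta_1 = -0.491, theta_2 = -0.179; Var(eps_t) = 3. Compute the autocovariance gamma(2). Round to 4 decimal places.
\gamma(2) = -0.6524

Multiply the model equation by X_{t-k} and take expectations. With theta_0 = psi_0 = 1 and psi_j the MA(infinity) weights, this gives
  gamma(k) - sum_i phi_i gamma(k-i) = c_k,
  c_k = sigma^2 * sum_{j=k..q} theta_j psi_{j-k}   (c_k = 0 for k > q),
using gamma(-m) = gamma(m).
psi-weights needed (psi_j = theta_j + sum_i phi_i psi_{j-i}):
  psi_1 = theta_1 + phi_1 = -0.491 + (0.298) = -0.193
  psi_2 = theta_2 + phi_1 psi_1 = -0.179 + (0.298)(-0.193) = -0.236514
Right-hand sides:
  c_0 = sigma^2 (1 + theta_1 psi_1 + theta_2 psi_2) = 3 * (1 + (-0.491)(-0.193) + (-0.179)(-0.236514)) = 3 * 1.137099 = 3.411297
  c_1 = sigma^2 (theta_1 + theta_2 psi_1) = 3 * (-0.491 + (-0.179)(-0.193)) = -1.369359
  c_2 = sigma^2 theta_2 = 3 * (-0.179) = -0.537
Equations for k = 0 and k = 1 (AR order 1):
  gamma(0) = phi_1 gamma(1) + c_0
  gamma(1) = phi_1 gamma(0) + c_1
Substituting the second into the first: gamma(0) (1 - phi_1^2) = c_0 + phi_1 c_1, so
  gamma(0) = (c_0 + phi_1 c_1) / (1 - phi_1^2) = (3.411297 + (0.298)(-1.369359)) / (1 - (0.298)^2) = 3.003228 / 0.911196 = 3.295919.
  gamma(1) = phi_1 gamma(0) + c_1 = (0.298)(3.295919) + (-1.369359) = -0.387175.
For k = 2: gamma(2) = phi_1 gamma(1) + c_2
  = (0.298)(-0.387175) + (-0.537) = -0.652378.
Therefore gamma(2) = -0.6524 (to 4 decimal places).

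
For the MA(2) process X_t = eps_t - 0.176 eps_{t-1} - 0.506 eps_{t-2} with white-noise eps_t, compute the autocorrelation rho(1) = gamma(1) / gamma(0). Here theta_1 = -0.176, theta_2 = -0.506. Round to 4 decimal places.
\rho(1) = -0.0676

For an MA(q) process with theta_0 = 1, the autocovariance is
  gamma(k) = sigma^2 * sum_{i=0..q-k} theta_i * theta_{i+k},
and rho(k) = gamma(k) / gamma(0). Sigma^2 cancels.
  numerator   = (1)*(-0.176) + (-0.176)*(-0.506) = -0.086944.
  denominator = (1)^2 + (-0.176)^2 + (-0.506)^2 = 1.287012.
  rho(1) = -0.086944 / 1.287012 = -0.0676.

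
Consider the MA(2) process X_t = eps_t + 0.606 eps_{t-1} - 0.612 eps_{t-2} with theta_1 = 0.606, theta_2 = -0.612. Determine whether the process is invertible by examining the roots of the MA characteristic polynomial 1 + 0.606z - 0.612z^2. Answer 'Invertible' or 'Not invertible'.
\text{Not invertible}

The MA(q) characteristic polynomial is P(z) = 1 + 0.606z - 0.612z^2.
Invertibility requires all roots to lie outside the unit circle, i.e. |z| > 1 for every root.
Set 1 + (0.606) z + (-0.612) z^2 = 0, i.e. a z^2 + b z + c = 0 with a = -0.612, b = 0.606, c = 1.
Discriminant D = b^2 - 4ac = (0.606)^2 - 4*(-0.612)*1 = 0.367236 - (-2.448) = 2.815236.
D >= 0, so the roots are real: z = (-b +/- sqrt(D)) / (2a) = (-0.606 +/- 1.677867) / (-1.224).
  z_1 = (-0.606 + 1.677867) / (-1.224) = -0.8757,   |z_1| = 0.8757.
  z_2 = (-0.606 - 1.677867) / (-1.224) = 1.8659,   |z_2| = 1.8659.
Moduli of all roots: 0.8757, 1.8659.
All moduli strictly greater than 1? No.
Verdict: Not invertible.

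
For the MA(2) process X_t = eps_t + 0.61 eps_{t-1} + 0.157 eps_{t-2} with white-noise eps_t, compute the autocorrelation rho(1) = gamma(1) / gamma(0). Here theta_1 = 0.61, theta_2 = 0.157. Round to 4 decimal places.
\rho(1) = 0.5053

For an MA(q) process with theta_0 = 1, the autocovariance is
  gamma(k) = sigma^2 * sum_{i=0..q-k} theta_i * theta_{i+k},
and rho(k) = gamma(k) / gamma(0). Sigma^2 cancels.
  numerator   = (1)*(0.61) + (0.61)*(0.157) = 0.70577.
  denominator = (1)^2 + (0.61)^2 + (0.157)^2 = 1.396749.
  rho(1) = 0.70577 / 1.396749 = 0.5053.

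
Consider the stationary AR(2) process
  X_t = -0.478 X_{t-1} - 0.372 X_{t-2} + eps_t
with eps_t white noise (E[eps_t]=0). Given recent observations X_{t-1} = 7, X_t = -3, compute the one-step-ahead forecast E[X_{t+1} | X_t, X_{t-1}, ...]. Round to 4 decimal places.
E[X_{t+1} \mid \mathcal F_t] = -1.1700

For an AR(p) model X_t = c + sum_i phi_i X_{t-i} + eps_t, the
one-step-ahead conditional mean is
  E[X_{t+1} | X_t, ...] = c + sum_i phi_i X_{t+1-i}.
Substitute known values:
  E[X_{t+1} | ...] = (-0.478) * (-3) + (-0.372) * (7)
                   = -1.1700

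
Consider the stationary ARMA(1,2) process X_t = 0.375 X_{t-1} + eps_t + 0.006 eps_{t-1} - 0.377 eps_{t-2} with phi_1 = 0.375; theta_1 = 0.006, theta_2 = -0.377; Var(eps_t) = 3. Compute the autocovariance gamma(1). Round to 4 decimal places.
\gamma(1) = 0.9472

Multiply the model equation by X_{t-k} and take expectations. With theta_0 = psi_0 = 1 and psi_j the MA(infinity) weights, this gives
  gamma(k) - sum_i phi_i gamma(k-i) = c_k,
  c_k = sigma^2 * sum_{j=k..q} theta_j psi_{j-k}   (c_k = 0 for k > q),
using gamma(-m) = gamma(m).
psi-weights needed (psi_j = theta_j + sum_i phi_i psi_{j-i}):
  psi_1 = theta_1 + phi_1 = 0.006 + (0.375) = 0.381
  psi_2 = theta_2 + phi_1 psi_1 = -0.377 + (0.375)(0.381) = -0.234125
Right-hand sides:
  c_0 = sigma^2 (1 + theta_1 psi_1 + theta_2 psi_2) = 3 * (1 + (0.006)(0.381) + (-0.377)(-0.234125)) = 3 * 1.090551 = 3.271653
  c_1 = sigma^2 (theta_1 + theta_2 psi_1) = 3 * (0.006 + (-0.377)(0.381)) = -0.412911
  c_2 = sigma^2 theta_2 = 3 * (-0.377) = -1.131
Equations for k = 0 and k = 1 (AR order 1):
  gamma(0) = phi_1 gamma(1) + c_0
  gamma(1) = phi_1 gamma(0) + c_1
Substituting the second into the first: gamma(0) (1 - phi_1^2) = c_0 + phi_1 c_1, so
  gamma(0) = (c_0 + phi_1 c_1) / (1 - phi_1^2) = (3.271653 + (0.375)(-0.412911)) / (1 - (0.375)^2) = 3.116812 / 0.859375 = 3.626835.
  gamma(1) = phi_1 gamma(0) + c_1 = (0.375)(3.626835) + (-0.412911) = 0.947152.
Therefore gamma(1) = 0.9472 (to 4 decimal places).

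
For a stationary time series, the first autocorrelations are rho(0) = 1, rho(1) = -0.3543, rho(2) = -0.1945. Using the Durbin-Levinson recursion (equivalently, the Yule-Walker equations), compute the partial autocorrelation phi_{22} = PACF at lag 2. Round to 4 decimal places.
\phi_{22} = -0.3660

The PACF at lag k is phi_{kk}, the last component of the solution
to the Yule-Walker system G_k phi = r_k where
  (G_k)_{ij} = rho(|i - j|), (r_k)_i = rho(i), i,j = 1..k.
Equivalently, Durbin-Levinson gives phi_{kk} iteratively:
  phi_{11} = rho(1)
  phi_{kk} = [rho(k) - sum_{j=1..k-1} phi_{k-1,j} rho(k-j)]
            / [1 - sum_{j=1..k-1} phi_{k-1,j} rho(j)],
  phi_{k,j} = phi_{k-1,j} - phi_{kk} phi_{k-1,k-j},  j = 1..k-1.
Step k = 1:
  phi_11 = rho(1) = -0.3543.
Step k = 2:
  phi_22 = [rho(2) - phi_11 rho(1)] / [1 - phi_11 rho(1)] = [-0.1945 - (-0.3543)(-0.3543)] / [1 - (-0.3543)(-0.3543)]
         = -0.32002849 / 0.87447151 = -0.366.
Therefore phi_{22} = -0.3660.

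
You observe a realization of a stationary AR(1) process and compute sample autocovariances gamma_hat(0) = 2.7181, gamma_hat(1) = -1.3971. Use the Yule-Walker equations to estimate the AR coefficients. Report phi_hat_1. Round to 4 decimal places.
\hat\phi_{1} = -0.5140

The Yule-Walker equations for an AR(p) process read, in matrix form,
  Gamma_p phi = r_p,   with   (Gamma_p)_{ij} = gamma(|i - j|),
                       (r_p)_i = gamma(i),   i,j = 1..p.
Substitute the sample gammas (Toeplitz matrix and right-hand side of size 1):
  Gamma_p = [[2.7181]]
  r_p     = [-1.3971]
With p = 1 this is the single equation gamma(0) phi_1 = gamma(1):
  phi_hat_1 = gamma(1) / gamma(0) = -1.3971 / 2.7181 = -0.5140.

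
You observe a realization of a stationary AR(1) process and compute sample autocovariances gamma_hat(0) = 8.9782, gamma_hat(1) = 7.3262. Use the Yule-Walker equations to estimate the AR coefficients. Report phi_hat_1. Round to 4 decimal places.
\hat\phi_{1} = 0.8160

The Yule-Walker equations for an AR(p) process read, in matrix form,
  Gamma_p phi = r_p,   with   (Gamma_p)_{ij} = gamma(|i - j|),
                       (r_p)_i = gamma(i),   i,j = 1..p.
Substitute the sample gammas (Toeplitz matrix and right-hand side of size 1):
  Gamma_p = [[8.9782]]
  r_p     = [7.3262]
With p = 1 this is the single equation gamma(0) phi_1 = gamma(1):
  phi_hat_1 = gamma(1) / gamma(0) = 7.3262 / 8.9782 = 0.8160.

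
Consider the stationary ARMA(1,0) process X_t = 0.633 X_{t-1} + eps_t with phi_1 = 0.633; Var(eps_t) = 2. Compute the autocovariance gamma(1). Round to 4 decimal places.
\gamma(1) = 2.1124

Multiply the model equation by X_{t-k} and take expectations. With theta_0 = psi_0 = 1 and psi_j the MA(infinity) weights, this gives
  gamma(k) - sum_i phi_i gamma(k-i) = c_k,
  c_k = sigma^2 * sum_{j=k..q} theta_j psi_{j-k}   (c_k = 0 for k > q),
using gamma(-m) = gamma(m).
Pure AR (q = 0): c_0 = sigma^2 = 2, c_k = 0 for k >= 1.
Equations for k = 0 and k = 1 (AR order 1):
  gamma(0) = phi_1 gamma(1) + c_0
  gamma(1) = phi_1 gamma(0) + c_1
Substituting the second into the first: gamma(0) (1 - phi_1^2) = c_0 + phi_1 c_1, so
  gamma(0) = c_0 / (1 - phi_1^2) = 2 / (1 - (0.633)^2) = 2 / 0.599311 = 3.337166.
  gamma(1) = phi_1 gamma(0) = (0.633)(3.337166) = 2.112426.
Therefore gamma(1) = 2.1124 (to 4 decimal places).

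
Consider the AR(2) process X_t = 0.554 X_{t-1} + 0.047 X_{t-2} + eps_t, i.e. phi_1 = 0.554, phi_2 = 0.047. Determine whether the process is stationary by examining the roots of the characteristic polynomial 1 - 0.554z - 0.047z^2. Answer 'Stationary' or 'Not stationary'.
\text{Stationary}

The AR(p) characteristic polynomial is P(z) = 1 - 0.554z - 0.047z^2.
Stationarity requires all roots to lie outside the unit circle, i.e. |z| > 1 for every root.
Set 1 + (-0.554) z + (-0.047) z^2 = 0, i.e. a z^2 + b z + c = 0 with a = -0.047, b = -0.554, c = 1.
Discriminant D = b^2 - 4ac = (-0.554)^2 - 4*(-0.047)*1 = 0.306916 - (-0.188) = 0.494916.
D >= 0, so the roots are real: z = (-b +/- sqrt(D)) / (2a) = (0.554 +/- 0.703503) / (-0.094).
  z_1 = (0.554 + 0.703503) / (-0.094) = -13.3777,   |z_1| = 13.3777.
  z_2 = (0.554 - 0.703503) / (-0.094) = 1.5905,   |z_2| = 1.5905.
Moduli of all roots: 13.3777, 1.5905.
All moduli strictly greater than 1? Yes.
Verdict: Stationary.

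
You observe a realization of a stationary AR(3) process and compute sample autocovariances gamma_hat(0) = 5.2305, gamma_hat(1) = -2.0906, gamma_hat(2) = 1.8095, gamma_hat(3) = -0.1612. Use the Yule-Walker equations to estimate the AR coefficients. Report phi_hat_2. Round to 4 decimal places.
\hat\phi_{2} = 0.2860

The Yule-Walker equations for an AR(p) process read, in matrix form,
  Gamma_p phi = r_p,   with   (Gamma_p)_{ij} = gamma(|i - j|),
                       (r_p)_i = gamma(i),   i,j = 1..p.
Substitute the sample gammas (Toeplitz matrix and right-hand side of size 3):
  Gamma_p = [[5.2305, -2.0906, 1.8095], [-2.0906, 5.2305, -2.0906], [1.8095, -2.0906, 5.2305]]
  r_p     = [-2.0906, 1.8095, -0.1612]
Written out (R1..R3):
  (R1) 5.2305 phi_1 - 2.0906 phi_2 + 1.8095 phi_3 = -2.0906
  (R2) -2.0906 phi_1 + 5.2305 phi_2 - 2.0906 phi_3 = 1.8095
  (R3) 1.8095 phi_1 - 2.0906 phi_2 + 5.2305 phi_3 = -0.1612
Gaussian elimination:
  R2 <- R2 - (-2.0906/5.2305) R1 = R2 - (-0.399694) R1:  4.3949 phi_2 - 1.367354 phi_3 = 0.9739
  R3 <- R3 - (1.8095/5.2305) R1 = R3 - (0.345952) R1:  -1.367354 phi_2 + 4.604501 phi_3 = 0.562046
  R3 <- R3 - (-1.367354/4.3949) R2 = R3 - (-0.311123) R2:  4.179086 phi_3 = 0.865049
Back-substitution:
  phi_hat_3 = 0.865049 / 4.179086 = 0.206995
  phi_hat_2 = (0.9739 - (-1.367354)(0.206995)) / 4.3949 = 0.285998
  phi_hat_1 = (-2.0906 - (-2.0906)(0.285998) - (1.8095)(0.206995)) / 5.2305 = -0.356992
So phi_hat = [-0.3570, 0.2860, 0.2070].
Therefore phi_hat_2 = 0.2860.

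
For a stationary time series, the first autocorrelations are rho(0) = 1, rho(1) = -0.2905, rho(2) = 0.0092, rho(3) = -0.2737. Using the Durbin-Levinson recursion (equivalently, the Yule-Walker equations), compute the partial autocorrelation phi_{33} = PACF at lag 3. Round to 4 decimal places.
\phi_{33} = -0.3240

The PACF at lag k is phi_{kk}, the last component of the solution
to the Yule-Walker system G_k phi = r_k where
  (G_k)_{ij} = rho(|i - j|), (r_k)_i = rho(i), i,j = 1..k.
Equivalently, Durbin-Levinson gives phi_{kk} iteratively:
  phi_{11} = rho(1)
  phi_{kk} = [rho(k) - sum_{j=1..k-1} phi_{k-1,j} rho(k-j)]
            / [1 - sum_{j=1..k-1} phi_{k-1,j} rho(j)],
  phi_{k,j} = phi_{k-1,j} - phi_{kk} phi_{k-1,k-j},  j = 1..k-1.
Step k = 1:
  phi_11 = rho(1) = -0.2905.
Step k = 2:
  phi_22 = [rho(2) - phi_11 rho(1)] / [1 - phi_11 rho(1)] = [0.0092 - (-0.2905)(-0.2905)] / [1 - (-0.2905)(-0.2905)]
         = -0.07519025 / 0.91560975 = -0.08212.
  Update: phi_21 = phi_11 - phi_22 phi_11 = -0.2905 - (-0.08212)(-0.2905) = -0.314356.
Step k = 3:
  phi_33 = [rho(3) - phi_21 rho(2) - phi_22 rho(1)] / [1 - phi_21 rho(1) - phi_22 rho(2)]
    numerator   = -0.2737 - (-0.314356)(0.0092) - (-0.08212)(-0.2905) = -0.2946639
    denominator = 1 - (-0.314356)(-0.2905) - (-0.08212)(0.0092) = 0.9094351
  phi_33 = -0.2946639 / 0.9094351 = -0.324.
Therefore phi_{33} = -0.3240.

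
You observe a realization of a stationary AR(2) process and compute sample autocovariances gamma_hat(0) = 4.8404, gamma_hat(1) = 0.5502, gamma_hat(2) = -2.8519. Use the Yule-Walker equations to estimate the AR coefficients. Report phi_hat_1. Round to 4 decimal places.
\hat\phi_{1} = 0.1830

The Yule-Walker equations for an AR(p) process read, in matrix form,
  Gamma_p phi = r_p,   with   (Gamma_p)_{ij} = gamma(|i - j|),
                       (r_p)_i = gamma(i),   i,j = 1..p.
Substitute the sample gammas (Toeplitz matrix and right-hand side of size 2):
  Gamma_p = [[4.8404, 0.5502], [0.5502, 4.8404]]
  r_p     = [0.5502, -2.8519]
Written out:
  4.8404 phi_1 + 0.5502 phi_2 = 0.5502
  0.5502 phi_1 + 4.8404 phi_2 = -2.8519
Solve by Cramer's rule:
  det = gamma(0)^2 - gamma(1)^2 = (4.8404)^2 - (0.5502)^2 = 23.42947216 - 0.30272004 = 23.12675212
  phi_hat_1 = [gamma(1) gamma(0) - gamma(1) gamma(2)] / det = [(0.5502)(4.8404) - (0.5502)(-2.8519)] / 23.12675212 = 4.23230346 / 23.12675212 = 0.183
  phi_hat_2 = [gamma(0) gamma(2) - gamma(1)^2] / det = [(4.8404)(-2.8519) - (0.5502)^2] / 23.12675212 = -14.1070568 / 23.12675212 = -0.61
So phi_hat = [0.1830, -0.6100].
Therefore phi_hat_1 = 0.1830.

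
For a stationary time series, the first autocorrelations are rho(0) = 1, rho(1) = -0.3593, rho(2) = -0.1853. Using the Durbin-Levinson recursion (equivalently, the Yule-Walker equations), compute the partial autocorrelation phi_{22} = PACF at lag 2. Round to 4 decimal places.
\phi_{22} = -0.3610

The PACF at lag k is phi_{kk}, the last component of the solution
to the Yule-Walker system G_k phi = r_k where
  (G_k)_{ij} = rho(|i - j|), (r_k)_i = rho(i), i,j = 1..k.
Equivalently, Durbin-Levinson gives phi_{kk} iteratively:
  phi_{11} = rho(1)
  phi_{kk} = [rho(k) - sum_{j=1..k-1} phi_{k-1,j} rho(k-j)]
            / [1 - sum_{j=1..k-1} phi_{k-1,j} rho(j)],
  phi_{k,j} = phi_{k-1,j} - phi_{kk} phi_{k-1,k-j},  j = 1..k-1.
Step k = 1:
  phi_11 = rho(1) = -0.3593.
Step k = 2:
  phi_22 = [rho(2) - phi_11 rho(1)] / [1 - phi_11 rho(1)] = [-0.1853 - (-0.3593)(-0.3593)] / [1 - (-0.3593)(-0.3593)]
         = -0.31439649 / 0.87090351 = -0.361.
Therefore phi_{22} = -0.3610.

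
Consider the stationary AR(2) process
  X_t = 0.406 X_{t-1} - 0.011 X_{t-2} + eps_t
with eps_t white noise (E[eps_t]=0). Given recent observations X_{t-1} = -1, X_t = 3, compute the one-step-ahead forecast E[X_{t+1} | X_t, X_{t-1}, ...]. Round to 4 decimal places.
E[X_{t+1} \mid \mathcal F_t] = 1.2290

For an AR(p) model X_t = c + sum_i phi_i X_{t-i} + eps_t, the
one-step-ahead conditional mean is
  E[X_{t+1} | X_t, ...] = c + sum_i phi_i X_{t+1-i}.
Substitute known values:
  E[X_{t+1} | ...] = (0.406) * (3) + (-0.011) * (-1)
                   = 1.2290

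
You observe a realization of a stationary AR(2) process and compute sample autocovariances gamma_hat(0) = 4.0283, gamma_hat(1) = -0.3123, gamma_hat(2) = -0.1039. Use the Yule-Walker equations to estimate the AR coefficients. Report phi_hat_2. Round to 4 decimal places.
\hat\phi_{2} = -0.0320

The Yule-Walker equations for an AR(p) process read, in matrix form,
  Gamma_p phi = r_p,   with   (Gamma_p)_{ij} = gamma(|i - j|),
                       (r_p)_i = gamma(i),   i,j = 1..p.
Substitute the sample gammas (Toeplitz matrix and right-hand side of size 2):
  Gamma_p = [[4.0283, -0.3123], [-0.3123, 4.0283]]
  r_p     = [-0.3123, -0.1039]
Written out:
  4.0283 phi_1 - 0.3123 phi_2 = -0.3123
  -0.3123 phi_1 + 4.0283 phi_2 = -0.1039
Solve by Cramer's rule:
  det = gamma(0)^2 - gamma(1)^2 = (4.0283)^2 - (-0.3123)^2 = 16.22720089 - 0.09753129 = 16.1296696
  phi_hat_1 = [gamma(1) gamma(0) - gamma(1) gamma(2)] / det = [(-0.3123)(4.0283) - (-0.3123)(-0.1039)] / 16.1296696 = -1.29048606 / 16.1296696 = -0.08
  phi_hat_2 = [gamma(0) gamma(2) - gamma(1)^2] / det = [(4.0283)(-0.1039) - (-0.3123)^2] / 16.1296696 = -0.51607166 / 16.1296696 = -0.032
So phi_hat = [-0.0800, -0.0320].
Therefore phi_hat_2 = -0.0320.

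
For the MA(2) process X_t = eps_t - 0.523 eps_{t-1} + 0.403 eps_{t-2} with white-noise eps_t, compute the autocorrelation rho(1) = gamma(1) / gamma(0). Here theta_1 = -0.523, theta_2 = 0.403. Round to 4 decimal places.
\rho(1) = -0.5110

For an MA(q) process with theta_0 = 1, the autocovariance is
  gamma(k) = sigma^2 * sum_{i=0..q-k} theta_i * theta_{i+k},
and rho(k) = gamma(k) / gamma(0). Sigma^2 cancels.
  numerator   = (1)*(-0.523) + (-0.523)*(0.403) = -0.733769.
  denominator = (1)^2 + (-0.523)^2 + (0.403)^2 = 1.435938.
  rho(1) = -0.733769 / 1.435938 = -0.5110.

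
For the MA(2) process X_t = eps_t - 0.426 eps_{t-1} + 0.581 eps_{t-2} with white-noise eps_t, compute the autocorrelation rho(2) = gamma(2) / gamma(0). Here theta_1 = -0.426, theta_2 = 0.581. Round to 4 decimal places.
\rho(2) = 0.3825

For an MA(q) process with theta_0 = 1, the autocovariance is
  gamma(k) = sigma^2 * sum_{i=0..q-k} theta_i * theta_{i+k},
and rho(k) = gamma(k) / gamma(0). Sigma^2 cancels.
  numerator   = (1)*(0.581) = 0.581.
  denominator = (1)^2 + (-0.426)^2 + (0.581)^2 = 1.519037.
  rho(2) = 0.581 / 1.519037 = 0.3825.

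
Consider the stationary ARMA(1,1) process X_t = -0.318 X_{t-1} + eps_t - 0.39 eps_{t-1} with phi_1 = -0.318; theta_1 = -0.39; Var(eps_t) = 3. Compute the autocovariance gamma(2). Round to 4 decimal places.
\gamma(2) = 0.8446

Multiply the model equation by X_{t-k} and take expectations. With theta_0 = psi_0 = 1 and psi_j the MA(infinity) weights, this gives
  gamma(k) - sum_i phi_i gamma(k-i) = c_k,
  c_k = sigma^2 * sum_{j=k..q} theta_j psi_{j-k}   (c_k = 0 for k > q),
using gamma(-m) = gamma(m).
psi-weights needed (psi_j = theta_j + sum_i phi_i psi_{j-i}):
  psi_1 = theta_1 + phi_1 = -0.39 + (-0.318) = -0.708
Right-hand sides:
  c_0 = sigma^2 (1 + theta_1 psi_1) = 3 * (1 + (-0.39)(-0.708)) = 3 * 1.27612 = 3.82836
  c_1 = sigma^2 theta_1 = 3 * (-0.39) = -1.17
  c_2 = 0
Equations for k = 0 and k = 1 (AR order 1):
  gamma(0) = phi_1 gamma(1) + c_0
  gamma(1) = phi_1 gamma(0) + c_1
Substituting the second into the first: gamma(0) (1 - phi_1^2) = c_0 + phi_1 c_1, so
  gamma(0) = (c_0 + phi_1 c_1) / (1 - phi_1^2) = (3.82836 + (-0.318)(-1.17)) / (1 - (-0.318)^2) = 4.20042 / 0.898876 = 4.672969.
  gamma(1) = phi_1 gamma(0) + c_1 = (-0.318)(4.672969) + (-1.17) = -2.656004.
For k = 2 (> q): gamma(2) = phi_1 gamma(1) = (-0.318)(-2.656004) = 0.844609.
Therefore gamma(2) = 0.8446 (to 4 decimal places).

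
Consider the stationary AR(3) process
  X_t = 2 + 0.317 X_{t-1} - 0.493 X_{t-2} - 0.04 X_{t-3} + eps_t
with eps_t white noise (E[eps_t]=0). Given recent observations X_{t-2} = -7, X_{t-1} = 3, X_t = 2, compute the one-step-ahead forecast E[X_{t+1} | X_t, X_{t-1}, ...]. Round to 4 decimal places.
E[X_{t+1} \mid \mathcal F_t] = 1.4350

For an AR(p) model X_t = c + sum_i phi_i X_{t-i} + eps_t, the
one-step-ahead conditional mean is
  E[X_{t+1} | X_t, ...] = c + sum_i phi_i X_{t+1-i}.
Substitute known values:
  E[X_{t+1} | ...] = 2 + (0.317) * (2) + (-0.493) * (3) + (-0.04) * (-7)
                   = 1.4350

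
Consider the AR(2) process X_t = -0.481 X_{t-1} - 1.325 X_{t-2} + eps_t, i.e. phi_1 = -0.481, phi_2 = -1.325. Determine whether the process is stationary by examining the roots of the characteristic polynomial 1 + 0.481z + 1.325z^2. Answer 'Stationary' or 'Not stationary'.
\text{Not stationary}

The AR(p) characteristic polynomial is P(z) = 1 + 0.481z + 1.325z^2.
Stationarity requires all roots to lie outside the unit circle, i.e. |z| > 1 for every root.
Set 1 + (0.481) z + (1.325) z^2 = 0, i.e. a z^2 + b z + c = 0 with a = 1.325, b = 0.481, c = 1.
Discriminant D = b^2 - 4ac = (0.481)^2 - 4*(1.325)*1 = 0.231361 - (5.3) = -5.068639.
D < 0, so the roots are the complex-conjugate pair z = (-b +/- i sqrt(-D)) / (2a) = -0.1815 +/- 0.8496i.
For a conjugate pair |z|^2 = z * conj(z) = (product of roots) = c/a = 1/(1.325) = 0.754717, so |z| = sqrt(0.754717) = 0.8687 for both roots.
Moduli of all roots: 0.8687, 0.8687.
All moduli strictly greater than 1? No.
Verdict: Not stationary.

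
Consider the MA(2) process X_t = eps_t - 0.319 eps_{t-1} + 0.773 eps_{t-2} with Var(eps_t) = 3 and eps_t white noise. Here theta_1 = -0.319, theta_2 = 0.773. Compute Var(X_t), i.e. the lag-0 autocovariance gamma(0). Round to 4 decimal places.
\gamma(0) = 5.0979

For an MA(q) process X_t = eps_t + sum_i theta_i eps_{t-i} with
Var(eps_t) = sigma^2, the variance is
  gamma(0) = sigma^2 * (1 + sum_i theta_i^2).
  sum_i theta_i^2 = (-0.319)^2 + (0.773)^2 = 0.101761 + 0.597529 = 0.69929.
  gamma(0) = 3 * (1 + 0.69929) = 3 * 1.69929 = 5.09787, which rounds to 5.0979.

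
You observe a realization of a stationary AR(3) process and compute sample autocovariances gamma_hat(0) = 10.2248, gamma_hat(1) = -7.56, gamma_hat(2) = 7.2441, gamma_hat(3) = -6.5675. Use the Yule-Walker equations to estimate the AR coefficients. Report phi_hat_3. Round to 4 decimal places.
\hat\phi_{3} = -0.1050

The Yule-Walker equations for an AR(p) process read, in matrix form,
  Gamma_p phi = r_p,   with   (Gamma_p)_{ij} = gamma(|i - j|),
                       (r_p)_i = gamma(i),   i,j = 1..p.
Substitute the sample gammas (Toeplitz matrix and right-hand side of size 3):
  Gamma_p = [[10.2248, -7.56, 7.2441], [-7.56, 10.2248, -7.56], [7.2441, -7.56, 10.2248]]
  r_p     = [-7.56, 7.2441, -6.5675]
Written out (R1..R3):
  (R1) 10.2248 phi_1 - 7.56 phi_2 + 7.2441 phi_3 = -7.56
  (R2) -7.56 phi_1 + 10.2248 phi_2 - 7.56 phi_3 = 7.2441
  (R3) 7.2441 phi_1 - 7.56 phi_2 + 10.2248 phi_3 = -6.5675
Gaussian elimination:
  R2 <- R2 - (-7.56/10.2248) R1 = R2 - (-0.739379) R1:  4.635097 phi_2 - 2.203866 phi_3 = 1.654397
  R3 <- R3 - (7.2441/10.2248) R1 = R3 - (0.708483) R1:  -2.203866 phi_2 + 5.092476 phi_3 = -1.211366
  R3 <- R3 - (-2.203866/4.635097) R2 = R3 - (-0.475474) R2:  4.044596 phi_3 = -0.424744
Back-substitution:
  phi_hat_3 = -0.424744 / 4.044596 = -0.105015
  phi_hat_2 = (1.654397 - (-2.203866)(-0.105015)) / 4.635097 = 0.306996
  phi_hat_1 = (-7.56 - (-7.56)(0.306996) - (7.2441)(-0.105015)) / 10.2248 = -0.437991
So phi_hat = [-0.4380, 0.3070, -0.1050].
Therefore phi_hat_3 = -0.1050.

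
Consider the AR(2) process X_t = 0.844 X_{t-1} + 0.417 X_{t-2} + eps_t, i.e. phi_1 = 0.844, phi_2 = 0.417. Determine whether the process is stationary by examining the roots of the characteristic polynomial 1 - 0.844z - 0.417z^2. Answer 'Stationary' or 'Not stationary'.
\text{Not stationary}

The AR(p) characteristic polynomial is P(z) = 1 - 0.844z - 0.417z^2.
Stationarity requires all roots to lie outside the unit circle, i.e. |z| > 1 for every root.
Set 1 + (-0.844) z + (-0.417) z^2 = 0, i.e. a z^2 + b z + c = 0 with a = -0.417, b = -0.844, c = 1.
Discriminant D = b^2 - 4ac = (-0.844)^2 - 4*(-0.417)*1 = 0.712336 - (-1.668) = 2.380336.
D >= 0, so the roots are real: z = (-b +/- sqrt(D)) / (2a) = (0.844 +/- 1.542834) / (-0.834).
  z_1 = (0.844 + 1.542834) / (-0.834) = -2.8619,   |z_1| = 2.8619.
  z_2 = (0.844 - 1.542834) / (-0.834) = 0.8379,   |z_2| = 0.8379.
Moduli of all roots: 2.8619, 0.8379.
All moduli strictly greater than 1? No.
Verdict: Not stationary.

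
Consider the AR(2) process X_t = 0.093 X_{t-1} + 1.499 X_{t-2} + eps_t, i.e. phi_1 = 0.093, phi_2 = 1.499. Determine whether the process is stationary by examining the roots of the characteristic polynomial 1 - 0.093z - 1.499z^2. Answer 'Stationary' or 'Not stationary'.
\text{Not stationary}

The AR(p) characteristic polynomial is P(z) = 1 - 0.093z - 1.499z^2.
Stationarity requires all roots to lie outside the unit circle, i.e. |z| > 1 for every root.
Set 1 + (-0.093) z + (-1.499) z^2 = 0, i.e. a z^2 + b z + c = 0 with a = -1.499, b = -0.093, c = 1.
Discriminant D = b^2 - 4ac = (-0.093)^2 - 4*(-1.499)*1 = 0.008649 - (-5.996) = 6.004649.
D >= 0, so the roots are real: z = (-b +/- sqrt(D)) / (2a) = (0.093 +/- 2.450439) / (-2.998).
  z_1 = (0.093 + 2.450439) / (-2.998) = -0.8484,   |z_1| = 0.8484.
  z_2 = (0.093 - 2.450439) / (-2.998) = 0.7863,   |z_2| = 0.7863.
Moduli of all roots: 0.8484, 0.7863.
All moduli strictly greater than 1? No.
Verdict: Not stationary.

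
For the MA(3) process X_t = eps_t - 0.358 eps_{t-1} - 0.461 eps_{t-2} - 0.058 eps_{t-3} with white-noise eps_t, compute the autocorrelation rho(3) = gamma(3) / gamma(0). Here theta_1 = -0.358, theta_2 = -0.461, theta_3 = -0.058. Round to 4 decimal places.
\rho(3) = -0.0432

For an MA(q) process with theta_0 = 1, the autocovariance is
  gamma(k) = sigma^2 * sum_{i=0..q-k} theta_i * theta_{i+k},
and rho(k) = gamma(k) / gamma(0). Sigma^2 cancels.
  numerator   = (1)*(-0.058) = -0.058.
  denominator = (1)^2 + (-0.358)^2 + (-0.461)^2 + (-0.058)^2 = 1.344049.
  rho(3) = -0.058 / 1.344049 = -0.0432.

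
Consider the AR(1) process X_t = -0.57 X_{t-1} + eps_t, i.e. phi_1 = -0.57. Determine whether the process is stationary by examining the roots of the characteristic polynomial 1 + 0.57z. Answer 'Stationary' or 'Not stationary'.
\text{Stationary}

The AR(p) characteristic polynomial is P(z) = 1 + 0.57z.
Stationarity requires all roots to lie outside the unit circle, i.e. |z| > 1 for every root.
This is linear in z: 1 + (0.57) z = 0  =>  z = -1/(0.57) = -1.754386,  |z| = 1.754386.
Moduli of all roots: 1.7544.
All moduli strictly greater than 1? Yes.
Verdict: Stationary.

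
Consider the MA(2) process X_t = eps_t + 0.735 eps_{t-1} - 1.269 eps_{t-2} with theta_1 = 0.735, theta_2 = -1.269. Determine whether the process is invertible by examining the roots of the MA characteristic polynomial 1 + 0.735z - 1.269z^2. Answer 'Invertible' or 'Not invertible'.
\text{Not invertible}

The MA(q) characteristic polynomial is P(z) = 1 + 0.735z - 1.269z^2.
Invertibility requires all roots to lie outside the unit circle, i.e. |z| > 1 for every root.
Set 1 + (0.735) z + (-1.269) z^2 = 0, i.e. a z^2 + b z + c = 0 with a = -1.269, b = 0.735, c = 1.
Discriminant D = b^2 - 4ac = (0.735)^2 - 4*(-1.269)*1 = 0.540225 - (-5.076) = 5.616225.
D >= 0, so the roots are real: z = (-b +/- sqrt(D)) / (2a) = (-0.735 +/- 2.369858) / (-2.538).
  z_1 = (-0.735 + 2.369858) / (-2.538) = -0.6442,   |z_1| = 0.6442.
  z_2 = (-0.735 - 2.369858) / (-2.538) = 1.2233,   |z_2| = 1.2233.
Moduli of all roots: 0.6442, 1.2233.
All moduli strictly greater than 1? No.
Verdict: Not invertible.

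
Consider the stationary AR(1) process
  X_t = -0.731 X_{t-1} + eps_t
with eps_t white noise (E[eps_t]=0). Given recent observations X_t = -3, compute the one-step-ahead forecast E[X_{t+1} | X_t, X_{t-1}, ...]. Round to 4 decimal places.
E[X_{t+1} \mid \mathcal F_t] = 2.1930

For an AR(p) model X_t = c + sum_i phi_i X_{t-i} + eps_t, the
one-step-ahead conditional mean is
  E[X_{t+1} | X_t, ...] = c + sum_i phi_i X_{t+1-i}.
Substitute known values:
  E[X_{t+1} | ...] = (-0.731) * (-3)
                   = 2.1930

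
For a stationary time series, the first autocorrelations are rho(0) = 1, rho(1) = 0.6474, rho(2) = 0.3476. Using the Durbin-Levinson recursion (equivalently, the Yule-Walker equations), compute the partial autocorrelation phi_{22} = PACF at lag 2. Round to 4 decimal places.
\phi_{22} = -0.1231

The PACF at lag k is phi_{kk}, the last component of the solution
to the Yule-Walker system G_k phi = r_k where
  (G_k)_{ij} = rho(|i - j|), (r_k)_i = rho(i), i,j = 1..k.
Equivalently, Durbin-Levinson gives phi_{kk} iteratively:
  phi_{11} = rho(1)
  phi_{kk} = [rho(k) - sum_{j=1..k-1} phi_{k-1,j} rho(k-j)]
            / [1 - sum_{j=1..k-1} phi_{k-1,j} rho(j)],
  phi_{k,j} = phi_{k-1,j} - phi_{kk} phi_{k-1,k-j},  j = 1..k-1.
Step k = 1:
  phi_11 = rho(1) = 0.6474.
Step k = 2:
  phi_22 = [rho(2) - phi_11 rho(1)] / [1 - phi_11 rho(1)] = [0.3476 - (0.6474)(0.6474)] / [1 - (0.6474)(0.6474)]
         = -0.07152676 / 0.58087324 = -0.1231.
Therefore phi_{22} = -0.1231.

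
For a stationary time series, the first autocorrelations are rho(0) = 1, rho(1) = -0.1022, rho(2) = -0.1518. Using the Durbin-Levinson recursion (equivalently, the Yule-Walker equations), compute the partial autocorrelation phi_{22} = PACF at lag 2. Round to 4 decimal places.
\phi_{22} = -0.1640

The PACF at lag k is phi_{kk}, the last component of the solution
to the Yule-Walker system G_k phi = r_k where
  (G_k)_{ij} = rho(|i - j|), (r_k)_i = rho(i), i,j = 1..k.
Equivalently, Durbin-Levinson gives phi_{kk} iteratively:
  phi_{11} = rho(1)
  phi_{kk} = [rho(k) - sum_{j=1..k-1} phi_{k-1,j} rho(k-j)]
            / [1 - sum_{j=1..k-1} phi_{k-1,j} rho(j)],
  phi_{k,j} = phi_{k-1,j} - phi_{kk} phi_{k-1,k-j},  j = 1..k-1.
Step k = 1:
  phi_11 = rho(1) = -0.1022.
Step k = 2:
  phi_22 = [rho(2) - phi_11 rho(1)] / [1 - phi_11 rho(1)] = [-0.1518 - (-0.1022)(-0.1022)] / [1 - (-0.1022)(-0.1022)]
         = -0.16224484 / 0.98955516 = -0.164.
Therefore phi_{22} = -0.1640.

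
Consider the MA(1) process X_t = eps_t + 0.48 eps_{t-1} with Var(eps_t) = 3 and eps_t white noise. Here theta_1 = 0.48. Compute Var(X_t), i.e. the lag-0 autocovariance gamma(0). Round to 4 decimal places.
\gamma(0) = 3.6912

For an MA(q) process X_t = eps_t + sum_i theta_i eps_{t-i} with
Var(eps_t) = sigma^2, the variance is
  gamma(0) = sigma^2 * (1 + sum_i theta_i^2).
  sum_i theta_i^2 = (0.48)^2 = 0.2304.
  gamma(0) = 3 * (1 + 0.2304) = 3 * 1.2304 = 3.6912.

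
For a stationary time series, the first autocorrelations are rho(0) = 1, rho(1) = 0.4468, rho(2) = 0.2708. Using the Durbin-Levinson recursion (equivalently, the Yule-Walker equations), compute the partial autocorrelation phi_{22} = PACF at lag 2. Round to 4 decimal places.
\phi_{22} = 0.0889

The PACF at lag k is phi_{kk}, the last component of the solution
to the Yule-Walker system G_k phi = r_k where
  (G_k)_{ij} = rho(|i - j|), (r_k)_i = rho(i), i,j = 1..k.
Equivalently, Durbin-Levinson gives phi_{kk} iteratively:
  phi_{11} = rho(1)
  phi_{kk} = [rho(k) - sum_{j=1..k-1} phi_{k-1,j} rho(k-j)]
            / [1 - sum_{j=1..k-1} phi_{k-1,j} rho(j)],
  phi_{k,j} = phi_{k-1,j} - phi_{kk} phi_{k-1,k-j},  j = 1..k-1.
Step k = 1:
  phi_11 = rho(1) = 0.4468.
Step k = 2:
  phi_22 = [rho(2) - phi_11 rho(1)] / [1 - phi_11 rho(1)] = [0.2708 - (0.4468)(0.4468)] / [1 - (0.4468)(0.4468)]
         = 0.07116976 / 0.80036976 = 0.0889.
Therefore phi_{22} = 0.0889.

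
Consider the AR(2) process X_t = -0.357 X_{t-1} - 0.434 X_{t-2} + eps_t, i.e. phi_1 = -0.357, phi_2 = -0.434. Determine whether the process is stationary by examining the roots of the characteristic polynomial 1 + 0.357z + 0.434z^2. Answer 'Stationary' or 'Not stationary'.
\text{Stationary}

The AR(p) characteristic polynomial is P(z) = 1 + 0.357z + 0.434z^2.
Stationarity requires all roots to lie outside the unit circle, i.e. |z| > 1 for every root.
Set 1 + (0.357) z + (0.434) z^2 = 0, i.e. a z^2 + b z + c = 0 with a = 0.434, b = 0.357, c = 1.
Discriminant D = b^2 - 4ac = (0.357)^2 - 4*(0.434)*1 = 0.127449 - (1.736) = -1.608551.
D < 0, so the roots are the complex-conjugate pair z = (-b +/- i sqrt(-D)) / (2a) = -0.4113 +/- 1.4612i.
For a conjugate pair |z|^2 = z * conj(z) = (product of roots) = c/a = 1/(0.434) = 2.304147, so |z| = sqrt(2.304147) = 1.5179 for both roots.
Moduli of all roots: 1.5179, 1.5179.
All moduli strictly greater than 1? Yes.
Verdict: Stationary.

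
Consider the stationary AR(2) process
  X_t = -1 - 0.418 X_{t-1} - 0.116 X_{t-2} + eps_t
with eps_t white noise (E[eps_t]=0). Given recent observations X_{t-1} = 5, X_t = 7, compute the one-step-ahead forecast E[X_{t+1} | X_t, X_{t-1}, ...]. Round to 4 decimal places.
E[X_{t+1} \mid \mathcal F_t] = -4.5060

For an AR(p) model X_t = c + sum_i phi_i X_{t-i} + eps_t, the
one-step-ahead conditional mean is
  E[X_{t+1} | X_t, ...] = c + sum_i phi_i X_{t+1-i}.
Substitute known values:
  E[X_{t+1} | ...] = -1 + (-0.418) * (7) + (-0.116) * (5)
                   = -4.5060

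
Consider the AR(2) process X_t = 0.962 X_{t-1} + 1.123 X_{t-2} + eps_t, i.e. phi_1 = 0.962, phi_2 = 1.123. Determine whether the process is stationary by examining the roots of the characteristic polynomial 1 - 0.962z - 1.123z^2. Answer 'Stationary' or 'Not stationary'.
\text{Not stationary}

The AR(p) characteristic polynomial is P(z) = 1 - 0.962z - 1.123z^2.
Stationarity requires all roots to lie outside the unit circle, i.e. |z| > 1 for every root.
Set 1 + (-0.962) z + (-1.123) z^2 = 0, i.e. a z^2 + b z + c = 0 with a = -1.123, b = -0.962, c = 1.
Discriminant D = b^2 - 4ac = (-0.962)^2 - 4*(-1.123)*1 = 0.925444 - (-4.492) = 5.417444.
D >= 0, so the roots are real: z = (-b +/- sqrt(D)) / (2a) = (0.962 +/- 2.32754) / (-2.246).
  z_1 = (0.962 + 2.32754) / (-2.246) = -1.4646,   |z_1| = 1.4646.
  z_2 = (0.962 - 2.32754) / (-2.246) = 0.608,   |z_2| = 0.608.
Moduli of all roots: 1.4646, 0.6080.
All moduli strictly greater than 1? No.
Verdict: Not stationary.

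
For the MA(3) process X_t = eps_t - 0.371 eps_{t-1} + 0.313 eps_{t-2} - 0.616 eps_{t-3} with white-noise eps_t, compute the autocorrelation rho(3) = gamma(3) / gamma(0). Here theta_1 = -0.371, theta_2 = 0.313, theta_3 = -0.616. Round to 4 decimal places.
\rho(3) = -0.3814

For an MA(q) process with theta_0 = 1, the autocovariance is
  gamma(k) = sigma^2 * sum_{i=0..q-k} theta_i * theta_{i+k},
and rho(k) = gamma(k) / gamma(0). Sigma^2 cancels.
  numerator   = (1)*(-0.616) = -0.616.
  denominator = (1)^2 + (-0.371)^2 + (0.313)^2 + (-0.616)^2 = 1.615066.
  rho(3) = -0.616 / 1.615066 = -0.3814.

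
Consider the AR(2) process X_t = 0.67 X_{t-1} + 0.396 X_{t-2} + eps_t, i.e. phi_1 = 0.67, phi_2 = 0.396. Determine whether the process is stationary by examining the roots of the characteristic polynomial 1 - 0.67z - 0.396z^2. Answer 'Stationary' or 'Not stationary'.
\text{Not stationary}

The AR(p) characteristic polynomial is P(z) = 1 - 0.67z - 0.396z^2.
Stationarity requires all roots to lie outside the unit circle, i.e. |z| > 1 for every root.
Set 1 + (-0.67) z + (-0.396) z^2 = 0, i.e. a z^2 + b z + c = 0 with a = -0.396, b = -0.67, c = 1.
Discriminant D = b^2 - 4ac = (-0.67)^2 - 4*(-0.396)*1 = 0.4489 - (-1.584) = 2.0329.
D >= 0, so the roots are real: z = (-b +/- sqrt(D)) / (2a) = (0.67 +/- 1.425798) / (-0.792).
  z_1 = (0.67 + 1.425798) / (-0.792) = -2.6462,   |z_1| = 2.6462.
  z_2 = (0.67 - 1.425798) / (-0.792) = 0.9543,   |z_2| = 0.9543.
Moduli of all roots: 2.6462, 0.9543.
All moduli strictly greater than 1? No.
Verdict: Not stationary.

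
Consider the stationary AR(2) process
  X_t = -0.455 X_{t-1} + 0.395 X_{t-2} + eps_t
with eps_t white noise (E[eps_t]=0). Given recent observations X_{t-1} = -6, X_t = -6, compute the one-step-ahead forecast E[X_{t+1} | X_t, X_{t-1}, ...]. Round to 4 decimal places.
E[X_{t+1} \mid \mathcal F_t] = 0.3600

For an AR(p) model X_t = c + sum_i phi_i X_{t-i} + eps_t, the
one-step-ahead conditional mean is
  E[X_{t+1} | X_t, ...] = c + sum_i phi_i X_{t+1-i}.
Substitute known values:
  E[X_{t+1} | ...] = (-0.455) * (-6) + (0.395) * (-6)
                   = 0.3600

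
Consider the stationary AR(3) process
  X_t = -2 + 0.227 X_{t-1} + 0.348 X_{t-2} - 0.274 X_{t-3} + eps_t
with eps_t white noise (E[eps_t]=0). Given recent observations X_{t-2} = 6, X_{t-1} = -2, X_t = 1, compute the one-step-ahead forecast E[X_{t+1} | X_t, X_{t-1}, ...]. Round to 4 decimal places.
E[X_{t+1} \mid \mathcal F_t] = -4.1130

For an AR(p) model X_t = c + sum_i phi_i X_{t-i} + eps_t, the
one-step-ahead conditional mean is
  E[X_{t+1} | X_t, ...] = c + sum_i phi_i X_{t+1-i}.
Substitute known values:
  E[X_{t+1} | ...] = -2 + (0.227) * (1) + (0.348) * (-2) + (-0.274) * (6)
                   = -4.1130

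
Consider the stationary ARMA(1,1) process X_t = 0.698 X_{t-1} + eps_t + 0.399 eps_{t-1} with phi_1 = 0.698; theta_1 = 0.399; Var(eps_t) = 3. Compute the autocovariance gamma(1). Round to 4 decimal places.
\gamma(1) = 8.2051

Multiply the model equation by X_{t-k} and take expectations. With theta_0 = psi_0 = 1 and psi_j the MA(infinity) weights, this gives
  gamma(k) - sum_i phi_i gamma(k-i) = c_k,
  c_k = sigma^2 * sum_{j=k..q} theta_j psi_{j-k}   (c_k = 0 for k > q),
using gamma(-m) = gamma(m).
psi-weights needed (psi_j = theta_j + sum_i phi_i psi_{j-i}):
  psi_1 = theta_1 + phi_1 = 0.399 + (0.698) = 1.097
Right-hand sides:
  c_0 = sigma^2 (1 + theta_1 psi_1) = 3 * (1 + (0.399)(1.097)) = 3 * 1.437703 = 4.313109
  c_1 = sigma^2 theta_1 = 3 * (0.399) = 1.197
  c_2 = 0
Equations for k = 0 and k = 1 (AR order 1):
  gamma(0) = phi_1 gamma(1) + c_0
  gamma(1) = phi_1 gamma(0) + c_1
Substituting the second into the first: gamma(0) (1 - phi_1^2) = c_0 + phi_1 c_1, so
  gamma(0) = (c_0 + phi_1 c_1) / (1 - phi_1^2) = (4.313109 + (0.698)(1.197)) / (1 - (0.698)^2) = 5.148615 / 0.512796 = 10.040279.
  gamma(1) = phi_1 gamma(0) + c_1 = (0.698)(10.040279) + (1.197) = 8.205115.
Therefore gamma(1) = 8.2051 (to 4 decimal places).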